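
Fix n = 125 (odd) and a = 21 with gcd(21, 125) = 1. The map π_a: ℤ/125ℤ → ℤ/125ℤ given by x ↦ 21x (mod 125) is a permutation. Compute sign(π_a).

Start at x=16: 16 → 86 → 56 → 51 → 71 → 116 → 61 → … (one orbit).
π_21 has 13 disjoint cycles with lengths [25, 25, 25, 25, 5, 5, 5, 5, 1, 1, 1, 1, 1] on {0,…,124}.
n − c = 125 − 13 = 112; sign = (−1)^112 = +1.
Check: (21/125) = +1 by Zolotarev.

+1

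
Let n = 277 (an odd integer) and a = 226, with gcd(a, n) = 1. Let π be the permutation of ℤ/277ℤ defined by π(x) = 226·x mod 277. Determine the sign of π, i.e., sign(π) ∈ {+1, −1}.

-1

Trace 261: π^k(261) = [261, 262, 211, 42, 74, 104, 236] for k=0..6.
π_226 has 4 disjoint cycles with lengths [92, 92, 92, 1] on {0,…,276}.
With 4 cycles on 277 points, sign = (−1)^{277−4} = -1.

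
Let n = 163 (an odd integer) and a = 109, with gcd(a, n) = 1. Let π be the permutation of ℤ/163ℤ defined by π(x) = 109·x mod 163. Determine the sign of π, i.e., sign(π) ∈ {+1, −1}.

-1

Orbit of 76 under x↦109x: [76, 134, 99, 33, 11, 58, 128]… (length divides ord_163(109)).
2 cycles of lengths [162, 1].
Σ(ℓ_i−1) = 163−2 = 161; sign = (−1)^161 = -1.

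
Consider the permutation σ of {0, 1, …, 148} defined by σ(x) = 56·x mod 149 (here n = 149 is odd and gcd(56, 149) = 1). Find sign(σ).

-1

Orbit of 15 under x↦56x: [15, 95, 105, 69, 139, 36, 79]… (length divides ord_149(56)).
Cycle lengths of π_56 on ℤ/149ℤ: [148, 1]; 2 cycles in total.
2 cycles on 149: each ℓ→(−1)^(ℓ−1), product (−1)^147 = -1.
(56|149)_J = -1 (Zolotarev's lemma cross-check).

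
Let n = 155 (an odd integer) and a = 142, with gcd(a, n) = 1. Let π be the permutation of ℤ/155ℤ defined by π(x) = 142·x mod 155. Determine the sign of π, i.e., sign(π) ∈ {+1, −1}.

-1

Orbit of 9 under x↦142x: [9, 38, 126, 67, 59, 8, 51]… (length divides ord_155(142)).
6 cycles of lengths [60, 60, 15, 15, 4, 1].
Σ(ℓ_i−1) = 155−6 = 149; sign = (−1)^149 = -1.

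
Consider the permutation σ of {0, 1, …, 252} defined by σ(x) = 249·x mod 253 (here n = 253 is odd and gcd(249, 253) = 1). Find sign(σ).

Orbit of 1 under x↦249x: [1, 249, 16, 189, 3, 241, 48]… (length divides ord_253(249)).
The orbit structure of x ↦ 249x mod 253: 5 orbits of sizes [110, 110, 22, 10, 1].
n − c = 253 − 5 = 248; sign = (−1)^248 = +1.

+1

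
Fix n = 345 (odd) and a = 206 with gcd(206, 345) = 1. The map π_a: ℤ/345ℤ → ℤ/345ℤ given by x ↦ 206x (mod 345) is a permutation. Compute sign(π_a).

Orbit of 1 under x↦206x: [1, 206]… (length divides ord_345(206)).
Cycle lengths of π_206 on ℤ/345ℤ: [2, 2, 2, 2, 2, 2, 2, 2, 2, 2, 2, 2, 2, 2, 2, 2, 2, 2, 2, 2, 2, 2, 2, 2, 2, 2, 2, 2, 2, 2, 2, 2, 2, 2, 2, 2, 2, 2, 2, 2, 2, 2, 2, 2, 2, 2, 2, 2, 2, 2, 2, 2, 2, 2, 2, 2, 2, 2, 2, 2, 2, 2, 2, 2, 2, 2, 2, 2, 2, 2, 2, 2, 2, 2, 2, 2, 2, 2, 2, 2, 2, 2, 2, 2, 2, 2, 2, 2, 2, 2, 2, 2, 2, 2, 2, 2, 2, 2, 2, 2, 2, 2, 2, 2, 2, 2, 2, 2, 2, 2, 2, 2, 2, 2, 2, 2, 2, 2, 2, 2, 2, 2, 2, 2, 2, 2, 2, 2, 2, 2, 2, 2, 2, 2, 2, 2, 2, 2, 2, 2, 2, 2, 2, 2, 2, 2, 2, 2, 2, 2, 2, 2, 2, 2, 2, 2, 2, 2, 2, 2, 2, 2, 2, 2, 2, 2, 2, 2, 2, 2, 1, 1, 1, 1, 1]; 175 cycles in total.
With 175 cycles on 345 points, sign = (−1)^{345−175} = +1.

+1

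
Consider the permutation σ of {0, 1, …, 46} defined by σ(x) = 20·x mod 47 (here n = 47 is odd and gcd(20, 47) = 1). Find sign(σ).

Start at x=13: 13 → 25 → 30 → 36 → 15 → 18 → 31 → … (one orbit).
Cycle lengths of π_20 on ℤ/47ℤ: [46, 1]; 2 cycles in total.
2 cycles on 47: each ℓ→(−1)^(ℓ−1), product (−1)^45 = -1.

-1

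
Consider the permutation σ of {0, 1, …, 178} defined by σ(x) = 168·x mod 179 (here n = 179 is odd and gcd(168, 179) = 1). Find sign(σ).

Start at x=57: 57 → 89 → 95 → 29 → 39 → 108 → 65 → … (one orbit).
3 cycles of lengths [89, 89, 1].
179 − 3 = 176 transpositions; sign(π) = (−1)^176 = +1.
Via Zolotarev, sign(π_{168}) = (168|179) = +1.

+1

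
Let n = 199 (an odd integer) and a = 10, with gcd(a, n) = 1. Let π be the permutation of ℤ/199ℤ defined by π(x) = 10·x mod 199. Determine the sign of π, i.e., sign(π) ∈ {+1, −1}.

+1

Trace 111: π^k(111) = [111, 115, 155, 157, 177, 178, 188] for k=0..6.
π_10 has 3 disjoint cycles with lengths [99, 99, 1] on {0,…,198}.
Σ(ℓ_i−1) = 199−3 = 196; sign = (−1)^196 = +1.
(10|199)_J = +1 (Zolotarev's lemma cross-check).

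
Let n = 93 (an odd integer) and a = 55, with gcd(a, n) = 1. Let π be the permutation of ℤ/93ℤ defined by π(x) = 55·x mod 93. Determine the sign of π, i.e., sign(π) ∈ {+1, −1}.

-1

Trace 64: π^k(64) = [64, 79, 67, 58, 28, 52, 70] for k=0..6.
The orbit structure of x ↦ 55x mod 93: 6 orbits of sizes [30, 30, 30, 1, 1, 1].
Σ(ℓ_i−1) = 93−6 = 87; sign = (−1)^87 = -1.
Via Zolotarev, sign(π_{55}) = (55|93) = -1.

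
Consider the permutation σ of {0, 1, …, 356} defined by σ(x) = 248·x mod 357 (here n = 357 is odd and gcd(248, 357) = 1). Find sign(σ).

-1

Orbit of 310 under x↦248x: [310, 125, 298, 5, 169, 143, 121]… (length divides ord_357(248)).
π_248 has 14 disjoint cycles with lengths [48, 48, 48, 48, 48, 48, 16, 16, 16, 6, 6, 6, 2, 1] on {0,…,356}.
14 cycles on 357: each ℓ→(−1)^(ℓ−1), product (−1)^343 = -1.
(248|357)_J = -1 (Zolotarev's lemma cross-check).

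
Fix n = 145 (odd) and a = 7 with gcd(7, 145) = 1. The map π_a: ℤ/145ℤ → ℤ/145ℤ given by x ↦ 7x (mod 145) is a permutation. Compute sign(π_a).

Start at x=83: 83 → 1 → 7 → 49 → 53 → 81 → 132 → … (one orbit).
Cycle lengths of π_7 on ℤ/145ℤ: [28, 28, 28, 28, 7, 7, 7, 7, 4, 1]; 10 cycles in total.
145 − 10 = 135 transpositions; sign(π) = (−1)^135 = -1.

-1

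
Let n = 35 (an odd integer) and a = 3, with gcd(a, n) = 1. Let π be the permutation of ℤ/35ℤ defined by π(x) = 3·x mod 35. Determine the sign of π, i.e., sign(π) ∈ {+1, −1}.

+1

Start at x=12: 12 → 1 → 3 → 9 → 27 → 11 → 33 → … (one orbit).
Cycle type of π: 12×2 + 6 + 4 + 1; total 5 cycles.
sign(π) = (−1)^{n − #cycles} = (−1)^{35−5} = (−1)^30 = +1.
The Jacobi symbol (3|35) = +1 (Zolotarev) agrees.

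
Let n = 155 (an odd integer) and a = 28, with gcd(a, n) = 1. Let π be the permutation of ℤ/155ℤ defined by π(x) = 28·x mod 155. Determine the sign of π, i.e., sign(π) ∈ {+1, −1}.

Trace 132: π^k(132) = [132, 131, 103, 94, 152, 71, 128] for k=0..6.
Decompose π into cycles: lengths [60, 60, 15, 15, 4, 1] (6 cycles, including the fixed point 0).
n − c = 155 − 6 = 149; sign = (−1)^149 = -1.
(28|155)_J = -1 (Zolotarev's lemma cross-check).

-1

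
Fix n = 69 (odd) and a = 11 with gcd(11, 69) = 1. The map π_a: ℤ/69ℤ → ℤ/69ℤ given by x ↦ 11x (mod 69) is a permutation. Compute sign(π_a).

+1

Trace 31: π^k(31) = [31, 65, 25, 68, 58, 17, 49] for k=0..6.
5 cycles of lengths [22, 22, 22, 2, 1].
Σ(ℓ_i−1) = 69−5 = 64; sign = (−1)^64 = +1.
Check: (11/69) = +1 by Zolotarev.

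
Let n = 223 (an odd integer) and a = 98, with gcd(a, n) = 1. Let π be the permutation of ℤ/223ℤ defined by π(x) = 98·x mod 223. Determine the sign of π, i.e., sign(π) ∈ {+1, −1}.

+1

Orbit of 120 under x↦98x: [120, 164, 16, 7, 17, 105, 32]… (length divides ord_223(98)).
The orbit structure of x ↦ 98x mod 223: 7 orbits of sizes [37, 37, 37, 37, 37, 37, 1].
223 − 7 = 216 transpositions; sign(π) = (−1)^216 = +1.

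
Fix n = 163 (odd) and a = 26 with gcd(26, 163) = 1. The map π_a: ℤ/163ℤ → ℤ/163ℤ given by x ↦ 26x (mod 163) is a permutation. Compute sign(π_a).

+1

Start at x=111: 111 → 115 → 56 → 152 → 40 → 62 → 145 → … (one orbit).
Decompose π into cycles: lengths [81, 81, 1] (3 cycles, including the fixed point 0).
With 3 cycles on 163 points, sign = (−1)^{163−3} = +1.
Via Zolotarev, sign(π_{26}) = (26|163) = +1.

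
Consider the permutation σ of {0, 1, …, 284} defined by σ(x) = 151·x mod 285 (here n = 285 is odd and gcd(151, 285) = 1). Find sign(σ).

Trace 1: π^k(1) = [1, 151] for k=0..1.
π_151 has 150 disjoint cycles with lengths [2, 2, 2, 2, 2, 2, 2, 2, 2, 2, 2, 2, 2, 2, 2, 2, 2, 2, 2, 2, 2, 2, 2, 2, 2, 2, 2, 2, 2, 2, 2, 2, 2, 2, 2, 2, 2, 2, 2, 2, 2, 2, 2, 2, 2, 2, 2, 2, 2, 2, 2, 2, 2, 2, 2, 2, 2, 2, 2, 2, 2, 2, 2, 2, 2, 2, 2, 2, 2, 2, 2, 2, 2, 2, 2, 2, 2, 2, 2, 2, 2, 2, 2, 2, 2, 2, 2, 2, 2, 2, 2, 2, 2, 2, 2, 2, 2, 2, 2, 2, 2, 2, 2, 2, 2, 2, 2, 2, 2, 2, 2, 2, 2, 2, 2, 2, 2, 2, 2, 2, 2, 2, 2, 2, 2, 2, 2, 2, 2, 2, 2, 2, 2, 2, 2, 1, 1, 1, 1, 1, 1, 1, 1, 1, 1, 1, 1, 1, 1, 1] on {0,…,284}.
sign(π) = (−1)^{n − #cycles} = (−1)^{285−150} = (−1)^135 = -1.
Check: (151/285) = -1 by Zolotarev.

-1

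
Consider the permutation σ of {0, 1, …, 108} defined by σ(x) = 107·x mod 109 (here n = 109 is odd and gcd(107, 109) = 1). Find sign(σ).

-1

Trace 41: π^k(41) = [41, 27, 55, 108, 2, 105, 8] for k=0..6.
Decompose π into cycles: lengths [36, 36, 36, 1] (4 cycles, including the fixed point 0).
109 − 4 = 105 transpositions; sign(π) = (−1)^105 = -1.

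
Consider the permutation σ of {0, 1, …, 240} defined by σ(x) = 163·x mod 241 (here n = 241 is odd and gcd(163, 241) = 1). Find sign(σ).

-1

Orbit of 215 under x↦163x: [215, 100, 153, 116, 110, 96, 224]… (length divides ord_241(163)).
Cycle lengths of π_163 on ℤ/241ℤ: [240, 1]; 2 cycles in total.
With 2 cycles on 241 points, sign = (−1)^{241−2} = -1.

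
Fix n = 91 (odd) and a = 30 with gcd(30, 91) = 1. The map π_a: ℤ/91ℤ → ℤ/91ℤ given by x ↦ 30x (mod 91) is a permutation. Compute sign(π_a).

+1

Trace 88: π^k(88) = [88, 1, 30, 81, 64, 9] for k=0..5.
Cycle lengths of π_30 on ℤ/91ℤ: [6, 6, 6, 6, 6, 6, 6, 6, 6, 6, 6, 6, 6, 6, 3, 3, 1]; 17 cycles in total.
n − c = 91 − 17 = 74; sign = (−1)^74 = +1.
(30|91)_J = +1 (Zolotarev's lemma cross-check).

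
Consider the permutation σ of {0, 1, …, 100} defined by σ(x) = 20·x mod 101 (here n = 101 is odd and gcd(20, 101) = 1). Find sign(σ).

+1

Trace 36: π^k(36) = [36, 13, 58, 49, 71, 6, 19] for k=0..6.
Decompose π into cycles: lengths [50, 50, 1] (3 cycles, including the fixed point 0).
With 3 cycles on 101 points, sign = (−1)^{101−3} = +1.
Via Zolotarev, sign(π_{20}) = (20|101) = +1.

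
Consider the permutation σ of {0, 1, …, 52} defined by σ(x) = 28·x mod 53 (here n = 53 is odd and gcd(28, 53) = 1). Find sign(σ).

+1

Start at x=28: 28 → 42 → 10 → 15 → 49 → 47 → 44 → … (one orbit).
Cycle lengths of π_28 on ℤ/53ℤ: [13, 13, 13, 13, 1]; 5 cycles in total.
Σ(ℓ_i−1) = 53−5 = 48; sign = (−1)^48 = +1.
The Jacobi symbol (28|53) = +1 (Zolotarev) agrees.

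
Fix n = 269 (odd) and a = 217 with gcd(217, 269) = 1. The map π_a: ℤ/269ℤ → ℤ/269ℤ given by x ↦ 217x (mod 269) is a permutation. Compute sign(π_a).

+1

Trace 120: π^k(120) = [120, 216, 66, 65, 117, 103, 24] for k=0..6.
Cycle type of π: 134×2 + 1; total 3 cycles.
3 cycles on 269: each ℓ→(−1)^(ℓ−1), product (−1)^266 = +1.
The Jacobi symbol (217|269) = +1 (Zolotarev) agrees.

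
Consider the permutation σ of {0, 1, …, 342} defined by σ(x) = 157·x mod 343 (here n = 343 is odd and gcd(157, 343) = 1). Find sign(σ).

-1

Start at x=163: 163 → 209 → 228 → 124 → 260 → 3 → 128 → … (one orbit).
Decompose π into cycles: lengths [294, 42, 6, 1] (4 cycles, including the fixed point 0).
Σ(ℓ_i−1) = 343−4 = 339; sign = (−1)^339 = -1.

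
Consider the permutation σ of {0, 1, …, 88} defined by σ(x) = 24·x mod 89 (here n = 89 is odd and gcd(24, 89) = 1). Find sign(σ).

Start at x=75: 75 → 20 → 35 → 39 → 46 → 36 → 63 → … (one orbit).
Cycle lengths of π_24 on ℤ/89ℤ: [88, 1]; 2 cycles in total.
sign(π) = (−1)^{n − #cycles} = (−1)^{89−2} = (−1)^87 = -1.
Zolotarev: (24|89) = -1, matching the cycle-count sign.

-1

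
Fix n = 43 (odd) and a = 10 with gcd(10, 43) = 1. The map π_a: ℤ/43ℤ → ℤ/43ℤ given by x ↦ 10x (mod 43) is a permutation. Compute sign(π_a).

Start at x=23: 23 → 15 → 21 → 38 → 36 → 16 → 31 → … (one orbit).
The orbit structure of x ↦ 10x mod 43: 3 orbits of sizes [21, 21, 1].
43 − 3 = 40 transpositions; sign(π) = (−1)^40 = +1.
(10|43)_J = +1 (Zolotarev's lemma cross-check).

+1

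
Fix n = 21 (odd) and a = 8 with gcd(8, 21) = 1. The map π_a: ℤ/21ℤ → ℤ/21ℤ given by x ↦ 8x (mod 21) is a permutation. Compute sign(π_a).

Start at x=8: 8 → 1 → 8 (one orbit).
Decompose π into cycles: lengths [2, 2, 2, 2, 2, 2, 2, 1, 1, 1, 1, 1, 1, 1] (14 cycles, including the fixed point 0).
14 cycles on 21: each ℓ→(−1)^(ℓ−1), product (−1)^7 = -1.
Check: (8/21) = -1 by Zolotarev.

-1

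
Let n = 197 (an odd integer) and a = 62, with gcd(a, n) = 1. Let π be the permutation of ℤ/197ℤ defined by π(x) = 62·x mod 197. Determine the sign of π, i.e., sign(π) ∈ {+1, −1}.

Start at x=178: 178 → 4 → 51 → 10 → 29 → 25 → 171 → … (one orbit).
Decompose π into cycles: lengths [98, 98, 1] (3 cycles, including the fixed point 0).
With 3 cycles on 197 points, sign = (−1)^{197−3} = +1.
Check: (62/197) = +1 by Zolotarev.

+1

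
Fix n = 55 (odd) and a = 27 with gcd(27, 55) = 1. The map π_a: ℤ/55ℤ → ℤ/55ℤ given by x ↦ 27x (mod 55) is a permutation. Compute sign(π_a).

-1

Trace 37: π^k(37) = [37, 9, 23, 16, 47, 4, 53] for k=0..6.
π_27 has 6 disjoint cycles with lengths [20, 20, 5, 5, 4, 1] on {0,…,54}.
55 − 6 = 49 transpositions; sign(π) = (−1)^49 = -1.
Via Zolotarev, sign(π_{27}) = (27|55) = -1.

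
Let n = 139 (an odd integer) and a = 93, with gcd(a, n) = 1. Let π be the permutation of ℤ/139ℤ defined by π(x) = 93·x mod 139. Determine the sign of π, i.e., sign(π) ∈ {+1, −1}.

-1

Orbit of 29 under x↦93x: [29, 56, 65, 68, 69, 23, 54]… (length divides ord_139(93)).
Cycle lengths of π_93 on ℤ/139ℤ: [138, 1]; 2 cycles in total.
With 2 cycles on 139 points, sign = (−1)^{139−2} = -1.
Zolotarev: (93|139) = -1, matching the cycle-count sign.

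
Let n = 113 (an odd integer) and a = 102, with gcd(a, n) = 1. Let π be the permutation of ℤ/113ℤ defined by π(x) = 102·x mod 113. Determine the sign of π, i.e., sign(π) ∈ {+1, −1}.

+1

Start at x=1: 1 → 102 → 8 → 25 → 64 → 87 → 60 → … (one orbit).
The orbit structure of x ↦ 102x mod 113: 3 orbits of sizes [56, 56, 1].
Σ(ℓ_i−1) = 113−3 = 110; sign = (−1)^110 = +1.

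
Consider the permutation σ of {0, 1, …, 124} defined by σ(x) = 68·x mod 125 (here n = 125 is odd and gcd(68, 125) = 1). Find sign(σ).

-1

Orbit of 57 under x↦68x: [57, 1, 68, 124]… (length divides ord_125(68)).
The orbit structure of x ↦ 68x mod 125: 32 orbits of sizes [4, 4, 4, 4, 4, 4, 4, 4, 4, 4, 4, 4, 4, 4, 4, 4, 4, 4, 4, 4, 4, 4, 4, 4, 4, 4, 4, 4, 4, 4, 4, 1].
32 cycles on 125: each ℓ→(−1)^(ℓ−1), product (−1)^93 = -1.
The Jacobi symbol (68|125) = -1 (Zolotarev) agrees.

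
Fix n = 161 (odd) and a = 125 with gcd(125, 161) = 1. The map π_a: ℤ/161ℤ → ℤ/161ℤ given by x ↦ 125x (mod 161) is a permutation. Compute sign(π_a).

+1

Trace 97: π^k(97) = [97, 50, 132, 78, 90, 141, 76] for k=0..6.
The orbit structure of x ↦ 125x mod 161: 11 orbits of sizes [22, 22, 22, 22, 22, 22, 22, 2, 2, 2, 1].
11 cycles on 161: each ℓ→(−1)^(ℓ−1), product (−1)^150 = +1.
Zolotarev: (125|161) = +1, matching the cycle-count sign.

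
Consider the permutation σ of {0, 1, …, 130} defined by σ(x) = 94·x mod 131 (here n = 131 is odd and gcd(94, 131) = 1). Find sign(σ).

+1

Trace 77: π^k(77) = [77, 33, 89, 113, 11, 117, 125] for k=0..6.
3 cycles of lengths [65, 65, 1].
Σ(ℓ_i−1) = 131−3 = 128; sign = (−1)^128 = +1.
(94|131)_J = +1 (Zolotarev's lemma cross-check).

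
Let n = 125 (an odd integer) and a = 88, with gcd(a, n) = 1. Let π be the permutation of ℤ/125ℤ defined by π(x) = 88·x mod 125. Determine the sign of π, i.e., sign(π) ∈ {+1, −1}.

Orbit of 38 under x↦88x: [38, 94, 22, 61, 118, 9, 42]… (length divides ord_125(88)).
π_88 has 4 disjoint cycles with lengths [100, 20, 4, 1] on {0,…,124}.
n − c = 125 − 4 = 121; sign = (−1)^121 = -1.
Zolotarev: (88|125) = -1, matching the cycle-count sign.

-1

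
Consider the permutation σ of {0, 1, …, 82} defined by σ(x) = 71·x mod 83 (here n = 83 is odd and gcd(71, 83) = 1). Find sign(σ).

Trace 61: π^k(61) = [61, 15, 69, 2, 59, 39, 30] for k=0..6.
Decompose π into cycles: lengths [82, 1] (2 cycles, including the fixed point 0).
sign(π) = (−1)^{n − #cycles} = (−1)^{83−2} = (−1)^81 = -1.
The Jacobi symbol (71|83) = -1 (Zolotarev) agrees.

-1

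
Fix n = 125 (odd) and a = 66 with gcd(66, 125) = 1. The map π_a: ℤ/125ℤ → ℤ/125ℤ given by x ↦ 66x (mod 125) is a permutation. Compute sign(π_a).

+1

Start at x=111: 111 → 76 → 16 → 56 → 71 → 61 → 26 → … (one orbit).
Cycle lengths of π_66 on ℤ/125ℤ: [25, 25, 25, 25, 5, 5, 5, 5, 1, 1, 1, 1, 1]; 13 cycles in total.
Σ(ℓ_i−1) = 125−13 = 112; sign = (−1)^112 = +1.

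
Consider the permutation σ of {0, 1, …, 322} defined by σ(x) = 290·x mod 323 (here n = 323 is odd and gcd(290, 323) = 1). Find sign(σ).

+1

Trace 120: π^k(120) = [120, 239, 188, 256, 273, 35, 137] for k=0..6.
Cycle type of π: 9×34 + 1×17; total 51 cycles.
Σ(ℓ_i−1) = 323−51 = 272; sign = (−1)^272 = +1.
Check: (290/323) = +1 by Zolotarev.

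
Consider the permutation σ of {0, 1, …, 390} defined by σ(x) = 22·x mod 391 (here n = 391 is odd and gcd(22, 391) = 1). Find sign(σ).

+1

Start at x=45: 45 → 208 → 275 → 185 → 160 → 1 → 22 → … (one orbit).
Decompose π into cycles: lengths [16, 16, 16, 16, 16, 16, 16, 16, 16, 16, 16, 16, 16, 16, 16, 16, 16, 16, 16, 16, 16, 16, 16, 2, 2, 2, 2, 2, 2, 2, 2, 2, 2, 2, 1] (35 cycles, including the fixed point 0).
n − c = 391 − 35 = 356; sign = (−1)^356 = +1.
Check: (22/391) = +1 by Zolotarev.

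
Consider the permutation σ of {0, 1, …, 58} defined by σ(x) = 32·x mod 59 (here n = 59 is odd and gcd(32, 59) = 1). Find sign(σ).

Start at x=25: 25 → 33 → 53 → 44 → 51 → 39 → 9 → … (one orbit).
2 cycles of lengths [58, 1].
n − c = 59 − 2 = 57; sign = (−1)^57 = -1.
Check: (32/59) = -1 by Zolotarev.

-1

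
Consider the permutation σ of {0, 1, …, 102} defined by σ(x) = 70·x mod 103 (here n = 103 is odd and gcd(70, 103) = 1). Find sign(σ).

-1

Trace 57: π^k(57) = [57, 76, 67, 55, 39, 52, 35] for k=0..6.
Decompose π into cycles: lengths [102, 1] (2 cycles, including the fixed point 0).
n − c = 103 − 2 = 101; sign = (−1)^101 = -1.
The Jacobi symbol (70|103) = -1 (Zolotarev) agrees.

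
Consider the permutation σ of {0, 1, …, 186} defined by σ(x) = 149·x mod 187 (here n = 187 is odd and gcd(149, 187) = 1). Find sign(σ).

Orbit of 149 under x↦149x: [149, 135, 106, 86, 98, 16, 140]… (length divides ord_187(149)).
14 cycles of lengths [20, 20, 20, 20, 20, 20, 20, 20, 10, 4, 4, 4, 4, 1].
14 cycles on 187: each ℓ→(−1)^(ℓ−1), product (−1)^173 = -1.
Via Zolotarev, sign(π_{149}) = (149|187) = -1.

-1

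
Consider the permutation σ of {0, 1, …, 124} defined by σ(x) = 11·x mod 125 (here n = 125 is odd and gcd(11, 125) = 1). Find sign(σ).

Trace 11: π^k(11) = [11, 121, 81, 16, 51, 61, 46] for k=0..6.
Decompose π into cycles: lengths [25, 25, 25, 25, 5, 5, 5, 5, 1, 1, 1, 1, 1] (13 cycles, including the fixed point 0).
13 cycles on 125: each ℓ→(−1)^(ℓ−1), product (−1)^112 = +1.

+1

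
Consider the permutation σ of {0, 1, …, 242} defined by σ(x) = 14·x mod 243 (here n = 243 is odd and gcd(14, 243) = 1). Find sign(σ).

Start at x=170: 170 → 193 → 29 → 163 → 95 → 115 → 152 → … (one orbit).
Cycle type of π: 162 + 54 + 18 + 6 + 2 + 1; total 6 cycles.
n − c = 243 − 6 = 237; sign = (−1)^237 = -1.
Zolotarev: (14|243) = -1, matching the cycle-count sign.

-1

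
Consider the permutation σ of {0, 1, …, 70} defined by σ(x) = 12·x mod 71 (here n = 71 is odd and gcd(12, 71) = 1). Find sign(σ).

Orbit of 25 under x↦12x: [25, 16, 50, 32, 29, 64, 58]… (length divides ord_71(12)).
Decompose π into cycles: lengths [35, 35, 1] (3 cycles, including the fixed point 0).
71 − 3 = 68 transpositions; sign(π) = (−1)^68 = +1.
Via Zolotarev, sign(π_{12}) = (12|71) = +1.

+1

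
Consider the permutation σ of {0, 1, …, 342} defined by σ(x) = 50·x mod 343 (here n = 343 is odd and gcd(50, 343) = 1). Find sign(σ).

+1

Trace 148: π^k(148) = [148, 197, 246, 295, 1, 50, 99] for k=0..6.
π_50 has 91 disjoint cycles with lengths [7, 7, 7, 7, 7, 7, 7, 7, 7, 7, 7, 7, 7, 7, 7, 7, 7, 7, 7, 7, 7, 7, 7, 7, 7, 7, 7, 7, 7, 7, 7, 7, 7, 7, 7, 7, 7, 7, 7, 7, 7, 7, 1, 1, 1, 1, 1, 1, 1, 1, 1, 1, 1, 1, 1, 1, 1, 1, 1, 1, 1, 1, 1, 1, 1, 1, 1, 1, 1, 1, 1, 1, 1, 1, 1, 1, 1, 1, 1, 1, 1, 1, 1, 1, 1, 1, 1, 1, 1, 1, 1] on {0,…,342}.
91 cycles on 343: each ℓ→(−1)^(ℓ−1), product (−1)^252 = +1.
Via Zolotarev, sign(π_{50}) = (50|343) = +1.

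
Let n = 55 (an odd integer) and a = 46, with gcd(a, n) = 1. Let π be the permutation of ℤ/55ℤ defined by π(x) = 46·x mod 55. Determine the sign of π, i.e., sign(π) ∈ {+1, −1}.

Start at x=16: 16 → 21 → 31 → 51 → 36 → 6 → 1 → … (one orbit).
π_46 has 10 disjoint cycles with lengths [10, 10, 10, 10, 10, 1, 1, 1, 1, 1] on {0,…,54}.
sign(π) = (−1)^{n − #cycles} = (−1)^{55−10} = (−1)^45 = -1.
(46|55)_J = -1 (Zolotarev's lemma cross-check).

-1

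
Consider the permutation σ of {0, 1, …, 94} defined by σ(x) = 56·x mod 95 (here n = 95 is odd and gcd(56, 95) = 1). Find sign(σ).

Start at x=56: 56 → 1 → 56 (one orbit).
Cycle lengths of π_56 on ℤ/95ℤ: [2, 2, 2, 2, 2, 2, 2, 2, 2, 2, 2, 2, 2, 2, 2, 2, 2, 2, 2, 2, 2, 2, 2, 2, 2, 2, 2, 2, 2, 2, 2, 2, 2, 2, 2, 2, 2, 2, 2, 2, 2, 2, 2, 2, 2, 1, 1, 1, 1, 1]; 50 cycles in total.
Σ(ℓ_i−1) = 95−50 = 45; sign = (−1)^45 = -1.
Via Zolotarev, sign(π_{56}) = (56|95) = -1.

-1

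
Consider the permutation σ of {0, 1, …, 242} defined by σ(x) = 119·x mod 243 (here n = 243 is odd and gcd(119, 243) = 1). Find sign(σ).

Trace 5: π^k(5) = [5, 109, 92, 13, 89, 142, 131] for k=0..6.
π_119 has 6 disjoint cycles with lengths [162, 54, 18, 6, 2, 1] on {0,…,242}.
6 cycles on 243: each ℓ→(−1)^(ℓ−1), product (−1)^237 = -1.
Check: (119/243) = -1 by Zolotarev.

-1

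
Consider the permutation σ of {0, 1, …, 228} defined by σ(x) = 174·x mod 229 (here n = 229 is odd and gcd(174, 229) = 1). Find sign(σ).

+1

Trace 3: π^k(3) = [3, 64, 144, 95, 42, 209, 184] for k=0..6.
π_174 has 3 disjoint cycles with lengths [114, 114, 1] on {0,…,228}.
3 cycles on 229: each ℓ→(−1)^(ℓ−1), product (−1)^226 = +1.
Via Zolotarev, sign(π_{174}) = (174|229) = +1.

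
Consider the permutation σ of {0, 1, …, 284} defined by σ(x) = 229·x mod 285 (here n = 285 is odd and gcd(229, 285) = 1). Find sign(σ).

+1

Orbit of 229 under x↦229x: [229, 1]… (length divides ord_285(229)).
The orbit structure of x ↦ 229x mod 285: 171 orbits of sizes [2, 2, 2, 2, 2, 2, 2, 2, 2, 2, 2, 2, 2, 2, 2, 2, 2, 2, 2, 2, 2, 2, 2, 2, 2, 2, 2, 2, 2, 2, 2, 2, 2, 2, 2, 2, 2, 2, 2, 2, 2, 2, 2, 2, 2, 2, 2, 2, 2, 2, 2, 2, 2, 2, 2, 2, 2, 2, 2, 2, 2, 2, 2, 2, 2, 2, 2, 2, 2, 2, 2, 2, 2, 2, 2, 2, 2, 2, 2, 2, 2, 2, 2, 2, 2, 2, 2, 2, 2, 2, 2, 2, 2, 2, 2, 2, 2, 2, 2, 2, 2, 2, 2, 2, 2, 2, 2, 2, 2, 2, 2, 2, 2, 2, 1, 1, 1, 1, 1, 1, 1, 1, 1, 1, 1, 1, 1, 1, 1, 1, 1, 1, 1, 1, 1, 1, 1, 1, 1, 1, 1, 1, 1, 1, 1, 1, 1, 1, 1, 1, 1, 1, 1, 1, 1, 1, 1, 1, 1, 1, 1, 1, 1, 1, 1, 1, 1, 1, 1, 1, 1].
285 − 171 = 114 transpositions; sign(π) = (−1)^114 = +1.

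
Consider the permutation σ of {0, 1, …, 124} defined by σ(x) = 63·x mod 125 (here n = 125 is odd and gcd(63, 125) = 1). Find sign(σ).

Trace 88: π^k(88) = [88, 44, 22, 11, 68, 34, 17] for k=0..6.
The orbit structure of x ↦ 63x mod 125: 4 orbits of sizes [100, 20, 4, 1].
125 − 4 = 121 transpositions; sign(π) = (−1)^121 = -1.

-1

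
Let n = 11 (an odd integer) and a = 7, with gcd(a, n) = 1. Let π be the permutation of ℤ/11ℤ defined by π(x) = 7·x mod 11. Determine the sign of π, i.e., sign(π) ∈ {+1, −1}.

-1

Start at x=1: 1 → 7 → 5 → 2 → 3 → 10 → 4 → … (one orbit).
Cycle type of π: 10 + 1; total 2 cycles.
With 2 cycles on 11 points, sign = (−1)^{11−2} = -1.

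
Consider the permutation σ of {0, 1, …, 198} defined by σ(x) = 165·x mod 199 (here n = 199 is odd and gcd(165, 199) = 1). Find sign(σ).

Orbit of 162 under x↦165x: [162, 64, 13, 155, 103, 80, 66]… (length divides ord_199(165)).
π_165 has 3 disjoint cycles with lengths [99, 99, 1] on {0,…,198}.
sign(π) = (−1)^{n − #cycles} = (−1)^{199−3} = (−1)^196 = +1.
(165|199)_J = +1 (Zolotarev's lemma cross-check).

+1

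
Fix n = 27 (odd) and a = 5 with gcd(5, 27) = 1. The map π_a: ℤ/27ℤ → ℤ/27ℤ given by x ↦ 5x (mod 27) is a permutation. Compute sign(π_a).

Orbit of 25 under x↦5x: [25, 17, 4, 20, 19, 14, 16]… (length divides ord_27(5)).
Cycle type of π: 18 + 6 + 2 + 1; total 4 cycles.
27 − 4 = 23 transpositions; sign(π) = (−1)^23 = -1.
Via Zolotarev, sign(π_{5}) = (5|27) = -1.

-1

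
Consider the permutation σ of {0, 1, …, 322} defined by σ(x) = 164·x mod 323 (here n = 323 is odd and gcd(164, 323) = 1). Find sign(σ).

+1

Trace 26: π^k(26) = [26, 65, 1, 164, 87, 56, 140] for k=0..6.
The orbit structure of x ↦ 164x mod 323: 11 orbits of sizes [48, 48, 48, 48, 48, 48, 16, 6, 6, 6, 1].
11 cycles on 323: each ℓ→(−1)^(ℓ−1), product (−1)^312 = +1.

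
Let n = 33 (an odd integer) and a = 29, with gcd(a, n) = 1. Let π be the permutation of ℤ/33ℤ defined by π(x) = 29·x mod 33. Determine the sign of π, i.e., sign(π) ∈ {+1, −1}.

Orbit of 32 under x↦29x: [32, 4, 17, 31, 8, 1, 29]… (length divides ord_33(29)).
π_29 has 5 disjoint cycles with lengths [10, 10, 10, 2, 1] on {0,…,32}.
5 cycles on 33: each ℓ→(−1)^(ℓ−1), product (−1)^28 = +1.

+1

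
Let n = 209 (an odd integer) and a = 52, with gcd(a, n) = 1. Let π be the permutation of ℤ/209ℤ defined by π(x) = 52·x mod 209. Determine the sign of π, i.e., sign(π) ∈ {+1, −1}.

Orbit of 188 under x↦52x: [188, 162, 64, 193, 4, 208, 157]… (length divides ord_209(52)).
Cycle type of π: 90×2 + 18 + 10 + 1; total 5 cycles.
With 5 cycles on 209 points, sign = (−1)^{209−5} = +1.

+1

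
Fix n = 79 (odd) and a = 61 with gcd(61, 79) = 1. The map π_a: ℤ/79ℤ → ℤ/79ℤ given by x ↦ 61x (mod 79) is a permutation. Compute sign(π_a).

Trace 78: π^k(78) = [78, 18, 71, 65, 15, 46, 41] for k=0..6.
Decompose π into cycles: lengths [26, 26, 26, 1] (4 cycles, including the fixed point 0).
n − c = 79 − 4 = 75; sign = (−1)^75 = -1.
Zolotarev: (61|79) = -1, matching the cycle-count sign.

-1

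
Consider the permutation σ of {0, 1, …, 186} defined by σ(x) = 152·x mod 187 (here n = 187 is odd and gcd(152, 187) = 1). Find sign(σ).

+1

Trace 135: π^k(135) = [135, 137, 67, 86, 169, 69, 16] for k=0..6.
Cycle type of π: 10×16 + 5×2 + 2×8 + 1; total 27 cycles.
Σ(ℓ_i−1) = 187−27 = 160; sign = (−1)^160 = +1.
Via Zolotarev, sign(π_{152}) = (152|187) = +1.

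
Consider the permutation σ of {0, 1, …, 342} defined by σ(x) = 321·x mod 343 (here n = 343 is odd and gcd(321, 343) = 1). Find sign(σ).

Trace 323: π^k(323) = [323, 97, 267, 300, 260, 111, 302] for k=0..6.
π_321 has 10 disjoint cycles with lengths [98, 98, 98, 14, 14, 14, 2, 2, 2, 1] on {0,…,342}.
343 − 10 = 333 transpositions; sign(π) = (−1)^333 = -1.
Via Zolotarev, sign(π_{321}) = (321|343) = -1.

-1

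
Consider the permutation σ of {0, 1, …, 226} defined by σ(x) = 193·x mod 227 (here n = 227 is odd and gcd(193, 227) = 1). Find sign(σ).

Trace 74: π^k(74) = [74, 208, 192, 55, 173, 20, 1] for k=0..6.
Cycle type of π: 226 + 1; total 2 cycles.
2 cycles on 227: each ℓ→(−1)^(ℓ−1), product (−1)^225 = -1.
Via Zolotarev, sign(π_{193}) = (193|227) = -1.

-1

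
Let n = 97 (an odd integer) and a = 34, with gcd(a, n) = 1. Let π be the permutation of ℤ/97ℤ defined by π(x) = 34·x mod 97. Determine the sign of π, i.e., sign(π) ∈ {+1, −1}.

Trace 69: π^k(69) = [69, 18, 30, 50, 51, 85, 77] for k=0..6.
π_34 has 4 disjoint cycles with lengths [32, 32, 32, 1] on {0,…,96}.
n − c = 97 − 4 = 93; sign = (−1)^93 = -1.
The Jacobi symbol (34|97) = -1 (Zolotarev) agrees.

-1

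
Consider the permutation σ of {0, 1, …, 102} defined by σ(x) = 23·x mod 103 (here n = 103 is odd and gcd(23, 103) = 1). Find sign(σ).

+1

Start at x=76: 76 → 100 → 34 → 61 → 64 → 30 → 72 → … (one orbit).
The orbit structure of x ↦ 23x mod 103: 7 orbits of sizes [17, 17, 17, 17, 17, 17, 1].
With 7 cycles on 103 points, sign = (−1)^{103−7} = +1.
Via Zolotarev, sign(π_{23}) = (23|103) = +1.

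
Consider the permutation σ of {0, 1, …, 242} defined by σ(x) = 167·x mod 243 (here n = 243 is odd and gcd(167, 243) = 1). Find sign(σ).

-1

Start at x=110: 110 → 145 → 158 → 142 → 143 → 67 → 11 → … (one orbit).
6 cycles of lengths [162, 54, 18, 6, 2, 1].
6 cycles on 243: each ℓ→(−1)^(ℓ−1), product (−1)^237 = -1.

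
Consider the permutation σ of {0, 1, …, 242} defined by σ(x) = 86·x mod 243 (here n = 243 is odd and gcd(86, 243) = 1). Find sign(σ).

Orbit of 170 under x↦86x: [170, 40, 38, 109, 140, 133, 17]… (length divides ord_243(86)).
Cycle lengths of π_86 on ℤ/243ℤ: [162, 54, 18, 6, 2, 1]; 6 cycles in total.
243 − 6 = 237 transpositions; sign(π) = (−1)^237 = -1.

-1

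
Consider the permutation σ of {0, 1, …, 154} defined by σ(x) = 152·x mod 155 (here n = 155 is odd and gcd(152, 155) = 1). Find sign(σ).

Start at x=111: 111 → 132 → 69 → 103 → 1 → 152 → 9 → … (one orbit).
6 cycles of lengths [60, 60, 15, 15, 4, 1].
With 6 cycles on 155 points, sign = (−1)^{155−6} = -1.

-1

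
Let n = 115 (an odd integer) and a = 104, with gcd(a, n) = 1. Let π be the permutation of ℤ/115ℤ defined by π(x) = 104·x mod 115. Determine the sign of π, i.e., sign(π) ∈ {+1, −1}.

+1

Start at x=4: 4 → 71 → 24 → 81 → 29 → 26 → 59 → … (one orbit).
Cycle type of π: 22×4 + 11×2 + 2×2 + 1; total 9 cycles.
9 cycles on 115: each ℓ→(−1)^(ℓ−1), product (−1)^106 = +1.
(104|115)_J = +1 (Zolotarev's lemma cross-check).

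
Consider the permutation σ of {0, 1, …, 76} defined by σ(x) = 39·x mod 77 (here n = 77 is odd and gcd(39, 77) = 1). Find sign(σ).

Trace 60: π^k(60) = [60, 30, 15, 46, 23, 50, 25] for k=0..6.
The orbit structure of x ↦ 39x mod 77: 6 orbits of sizes [30, 30, 10, 3, 3, 1].
sign(π) = (−1)^{n − #cycles} = (−1)^{77−6} = (−1)^71 = -1.
Check: (39/77) = -1 by Zolotarev.

-1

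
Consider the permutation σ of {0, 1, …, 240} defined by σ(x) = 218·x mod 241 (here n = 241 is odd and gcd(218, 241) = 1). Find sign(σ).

Orbit of 184 under x↦218x: [184, 106, 213, 162, 130, 143, 85]… (length divides ord_241(218)).
The orbit structure of x ↦ 218x mod 241: 4 orbits of sizes [80, 80, 80, 1].
241 − 4 = 237 transpositions; sign(π) = (−1)^237 = -1.

-1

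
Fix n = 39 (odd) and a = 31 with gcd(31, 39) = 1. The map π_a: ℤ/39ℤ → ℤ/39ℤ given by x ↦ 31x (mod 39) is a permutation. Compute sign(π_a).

Start at x=31: 31 → 25 → 34 → 1 → 31 (one orbit).
Decompose π into cycles: lengths [4, 4, 4, 4, 4, 4, 4, 4, 4, 1, 1, 1] (12 cycles, including the fixed point 0).
12 cycles on 39: each ℓ→(−1)^(ℓ−1), product (−1)^27 = -1.

-1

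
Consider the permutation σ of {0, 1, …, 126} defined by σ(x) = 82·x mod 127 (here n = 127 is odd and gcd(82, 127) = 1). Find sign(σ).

+1

Orbit of 72 under x↦82x: [72, 62, 4, 74, 99, 117, 69]… (length divides ord_127(82)).
Cycle type of π: 63×2 + 1; total 3 cycles.
n − c = 127 − 3 = 124; sign = (−1)^124 = +1.
The Jacobi symbol (82|127) = +1 (Zolotarev) agrees.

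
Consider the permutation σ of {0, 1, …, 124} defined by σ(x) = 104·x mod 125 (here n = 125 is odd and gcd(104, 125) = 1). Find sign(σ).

Start at x=4: 4 → 41 → 14 → 81 → 49 → 96 → 109 → … (one orbit).
Cycle lengths of π_104 on ℤ/125ℤ: [50, 50, 10, 10, 2, 2, 1]; 7 cycles in total.
7 cycles on 125: each ℓ→(−1)^(ℓ−1), product (−1)^118 = +1.
(104|125)_J = +1 (Zolotarev's lemma cross-check).

+1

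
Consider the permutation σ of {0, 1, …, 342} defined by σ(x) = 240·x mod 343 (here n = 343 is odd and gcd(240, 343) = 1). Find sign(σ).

Trace 305: π^k(305) = [305, 141, 226, 46, 64, 268, 179] for k=0..6.
The orbit structure of x ↦ 240x mod 343: 7 orbits of sizes [147, 147, 21, 21, 3, 3, 1].
343 − 7 = 336 transpositions; sign(π) = (−1)^336 = +1.
Zolotarev: (240|343) = +1, matching the cycle-count sign.

+1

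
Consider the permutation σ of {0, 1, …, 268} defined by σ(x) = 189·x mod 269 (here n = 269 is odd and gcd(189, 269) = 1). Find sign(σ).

Start at x=218: 218 → 45 → 166 → 170 → 119 → 164 → 61 → … (one orbit).
Cycle lengths of π_189 on ℤ/269ℤ: [134, 134, 1]; 3 cycles in total.
3 cycles on 269: each ℓ→(−1)^(ℓ−1), product (−1)^266 = +1.

+1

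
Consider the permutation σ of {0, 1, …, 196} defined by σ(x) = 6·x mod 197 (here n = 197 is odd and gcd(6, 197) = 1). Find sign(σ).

+1

Start at x=178: 178 → 83 → 104 → 33 → 1 → 6 → 36 → … (one orbit).
π_6 has 15 disjoint cycles with lengths [14, 14, 14, 14, 14, 14, 14, 14, 14, 14, 14, 14, 14, 14, 1] on {0,…,196}.
sign(π) = (−1)^{n − #cycles} = (−1)^{197−15} = (−1)^182 = +1.
Zolotarev: (6|197) = +1, matching the cycle-count sign.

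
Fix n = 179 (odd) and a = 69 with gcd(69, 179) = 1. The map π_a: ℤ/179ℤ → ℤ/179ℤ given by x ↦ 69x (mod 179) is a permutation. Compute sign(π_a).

-1

Start at x=22: 22 → 86 → 27 → 73 → 25 → 114 → 169 → … (one orbit).
Decompose π into cycles: lengths [178, 1] (2 cycles, including the fixed point 0).
sign(π) = (−1)^{n − #cycles} = (−1)^{179−2} = (−1)^177 = -1.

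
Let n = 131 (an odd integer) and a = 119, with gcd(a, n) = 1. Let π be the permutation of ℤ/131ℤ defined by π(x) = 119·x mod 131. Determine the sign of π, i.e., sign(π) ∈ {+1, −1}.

-1

Start at x=12: 12 → 118 → 25 → 93 → 63 → 30 → 33 → … (one orbit).
π_119 has 2 disjoint cycles with lengths [130, 1] on {0,…,130}.
n − c = 131 − 2 = 129; sign = (−1)^129 = -1.
Via Zolotarev, sign(π_{119}) = (119|131) = -1.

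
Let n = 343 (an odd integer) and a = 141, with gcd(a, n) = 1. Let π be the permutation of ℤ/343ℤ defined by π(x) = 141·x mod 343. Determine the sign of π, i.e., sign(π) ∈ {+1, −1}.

Trace 260: π^k(260) = [260, 302, 50, 190, 36, 274, 218] for k=0..6.
The orbit structure of x ↦ 141x mod 343: 19 orbits of sizes [49, 49, 49, 49, 49, 49, 7, 7, 7, 7, 7, 7, 1, 1, 1, 1, 1, 1, 1].
sign(π) = (−1)^{n − #cycles} = (−1)^{343−19} = (−1)^324 = +1.
Zolotarev: (141|343) = +1, matching the cycle-count sign.

+1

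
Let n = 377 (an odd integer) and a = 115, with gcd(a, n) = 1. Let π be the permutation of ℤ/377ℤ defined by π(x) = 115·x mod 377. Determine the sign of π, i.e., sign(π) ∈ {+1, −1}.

-1

Orbit of 30 under x↦115x: [30, 57, 146, 202, 233, 28, 204]… (length divides ord_377(115)).
Cycle type of π: 12×29 + 2×14 + 1; total 44 cycles.
44 cycles on 377: each ℓ→(−1)^(ℓ−1), product (−1)^333 = -1.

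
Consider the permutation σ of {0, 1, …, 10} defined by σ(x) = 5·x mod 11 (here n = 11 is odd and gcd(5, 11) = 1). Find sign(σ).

Start at x=4: 4 → 9 → 1 → 5 → 3 → 4 (one orbit).
π_5 has 3 disjoint cycles with lengths [5, 5, 1] on {0,…,10}.
sign(π) = (−1)^{n − #cycles} = (−1)^{11−3} = (−1)^8 = +1.

+1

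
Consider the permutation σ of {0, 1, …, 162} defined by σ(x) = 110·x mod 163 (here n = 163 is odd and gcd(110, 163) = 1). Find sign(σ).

Trace 110: π^k(110) = [110, 38, 105, 140, 78, 104, 30] for k=0..6.
Cycle lengths of π_110 on ℤ/163ℤ: [18, 18, 18, 18, 18, 18, 18, 18, 18, 1]; 10 cycles in total.
163 − 10 = 153 transpositions; sign(π) = (−1)^153 = -1.
The Jacobi symbol (110|163) = -1 (Zolotarev) agrees.

-1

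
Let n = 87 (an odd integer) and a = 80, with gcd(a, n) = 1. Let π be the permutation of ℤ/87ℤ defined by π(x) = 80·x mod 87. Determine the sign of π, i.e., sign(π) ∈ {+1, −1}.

-1

Orbit of 1 under x↦80x: [1, 80, 49, 5, 52, 71, 25]… (length divides ord_87(80)).
Cycle type of π: 14×6 + 2 + 1; total 8 cycles.
87 − 8 = 79 transpositions; sign(π) = (−1)^79 = -1.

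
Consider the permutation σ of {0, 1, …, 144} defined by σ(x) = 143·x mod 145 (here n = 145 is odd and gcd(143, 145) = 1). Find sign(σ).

Start at x=32: 32 → 81 → 128 → 34 → 77 → 136 → 18 → … (one orbit).
Decompose π into cycles: lengths [28, 28, 28, 28, 28, 4, 1] (7 cycles, including the fixed point 0).
With 7 cycles on 145 points, sign = (−1)^{145−7} = +1.
The Jacobi symbol (143|145) = +1 (Zolotarev) agrees.

+1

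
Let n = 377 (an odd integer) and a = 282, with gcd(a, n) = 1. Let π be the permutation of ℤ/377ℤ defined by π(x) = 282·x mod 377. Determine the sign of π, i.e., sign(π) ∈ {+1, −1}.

-1

Orbit of 209 under x↦282x: [209, 126, 94, 118, 100, 302, 339]… (length divides ord_377(282)).
Decompose π into cycles: lengths [84, 84, 84, 84, 28, 3, 3, 3, 3, 1] (10 cycles, including the fixed point 0).
sign(π) = (−1)^{n − #cycles} = (−1)^{377−10} = (−1)^367 = -1.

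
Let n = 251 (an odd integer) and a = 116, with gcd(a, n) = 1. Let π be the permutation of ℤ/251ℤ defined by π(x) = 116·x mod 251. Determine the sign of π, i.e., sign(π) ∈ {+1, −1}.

Orbit of 206 under x↦116x: [206, 51, 143, 22, 42, 103, 151]… (length divides ord_251(116)).
The orbit structure of x ↦ 116x mod 251: 2 orbits of sizes [250, 1].
251 − 2 = 249 transpositions; sign(π) = (−1)^249 = -1.
Check: (116/251) = -1 by Zolotarev.

-1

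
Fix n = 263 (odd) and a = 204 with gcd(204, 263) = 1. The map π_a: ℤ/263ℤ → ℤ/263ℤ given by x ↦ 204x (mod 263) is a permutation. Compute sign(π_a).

+1

Orbit of 43 under x↦204x: [43, 93, 36, 243, 128, 75, 46]… (length divides ord_263(204)).
3 cycles of lengths [131, 131, 1].
n − c = 263 − 3 = 260; sign = (−1)^260 = +1.
The Jacobi symbol (204|263) = +1 (Zolotarev) agrees.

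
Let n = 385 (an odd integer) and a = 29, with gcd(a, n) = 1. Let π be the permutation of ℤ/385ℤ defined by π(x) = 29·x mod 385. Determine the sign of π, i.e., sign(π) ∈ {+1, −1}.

-1

Trace 141: π^k(141) = [141, 239, 1, 29, 71, 134, 36] for k=0..6.
Cycle type of π: 10×35 + 2×14 + 1×7; total 56 cycles.
sign(π) = (−1)^{n − #cycles} = (−1)^{385−56} = (−1)^329 = -1.
Zolotarev: (29|385) = -1, matching the cycle-count sign.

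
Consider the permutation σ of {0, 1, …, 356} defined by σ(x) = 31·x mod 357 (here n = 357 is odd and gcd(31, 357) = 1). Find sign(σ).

+1

Trace 244: π^k(244) = [244, 67, 292, 127, 10, 310, 328] for k=0..6.
Cycle type of π: 48×6 + 16×3 + 6×3 + 1×3; total 15 cycles.
With 15 cycles on 357 points, sign = (−1)^{357−15} = +1.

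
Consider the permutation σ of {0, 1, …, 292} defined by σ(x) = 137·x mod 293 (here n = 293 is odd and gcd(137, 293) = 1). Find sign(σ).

Start at x=65: 65 → 115 → 226 → 197 → 33 → 126 → 268 → … (one orbit).
The orbit structure of x ↦ 137x mod 293: 5 orbits of sizes [73, 73, 73, 73, 1].
With 5 cycles on 293 points, sign = (−1)^{293−5} = +1.

+1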